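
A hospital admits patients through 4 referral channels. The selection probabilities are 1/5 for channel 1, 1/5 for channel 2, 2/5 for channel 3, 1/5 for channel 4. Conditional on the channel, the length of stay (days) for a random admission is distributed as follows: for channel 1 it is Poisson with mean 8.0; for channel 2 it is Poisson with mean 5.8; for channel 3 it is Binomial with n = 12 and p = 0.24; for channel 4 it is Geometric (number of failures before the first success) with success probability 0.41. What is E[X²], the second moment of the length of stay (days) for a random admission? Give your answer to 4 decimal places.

For each component E[X²] = Var + (mean)², giving 1: 72; 2: 39.44; 3: 10.4832; 4: 5.58061.
Overall E[X²] = 0.2·72 + 0.2·39.44 + 0.4·10.4832 + 0.2·5.58061 = 27.5974.

27.5974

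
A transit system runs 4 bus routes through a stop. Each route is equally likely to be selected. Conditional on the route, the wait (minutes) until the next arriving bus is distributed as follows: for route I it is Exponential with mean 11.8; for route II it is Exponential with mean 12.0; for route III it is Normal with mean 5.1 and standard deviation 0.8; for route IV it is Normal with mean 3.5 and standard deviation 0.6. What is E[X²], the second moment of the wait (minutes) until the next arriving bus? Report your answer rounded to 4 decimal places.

For each component E[X²] = Var + (mean)², giving I: 278.48; II: 288; III: 26.65; IV: 12.61.
Overall E[X²] = 0.25·278.48 + 0.25·288 + 0.25·26.65 + 0.25·12.61 = 151.435.

151.4350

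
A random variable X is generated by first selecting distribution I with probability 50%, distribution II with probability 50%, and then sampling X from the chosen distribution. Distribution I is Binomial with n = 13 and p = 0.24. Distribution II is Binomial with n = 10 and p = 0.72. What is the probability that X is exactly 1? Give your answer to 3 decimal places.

0.058

Conditional on each component, P(X = 1): I: 0.115856; II: 7.61649e-05.
By total probability, P(X = 1) = 0.5·0.115856 + 0.5·7.61649e-05 = 0.057966.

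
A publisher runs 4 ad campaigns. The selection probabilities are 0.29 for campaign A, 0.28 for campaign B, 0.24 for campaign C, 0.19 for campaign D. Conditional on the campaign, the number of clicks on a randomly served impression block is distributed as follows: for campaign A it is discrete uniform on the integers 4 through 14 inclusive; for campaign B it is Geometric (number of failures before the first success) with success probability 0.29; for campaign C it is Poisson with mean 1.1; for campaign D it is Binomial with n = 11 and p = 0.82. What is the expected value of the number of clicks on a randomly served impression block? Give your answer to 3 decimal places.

5.273

Component means — A: 9; B: 2.44828; C: 1.1; D: 9.02.
E[X] = 0.29·9 + 0.28·2.44828 + 0.24·1.1 + 0.19·9.02 = 5.27332.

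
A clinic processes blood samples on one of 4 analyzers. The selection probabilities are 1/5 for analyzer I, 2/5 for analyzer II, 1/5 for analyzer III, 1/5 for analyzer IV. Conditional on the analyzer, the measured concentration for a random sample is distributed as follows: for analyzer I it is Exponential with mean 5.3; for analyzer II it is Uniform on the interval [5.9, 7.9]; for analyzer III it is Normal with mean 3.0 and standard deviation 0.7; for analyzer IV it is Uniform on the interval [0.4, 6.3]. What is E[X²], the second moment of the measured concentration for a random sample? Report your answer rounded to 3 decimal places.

35.136

For each component E[X²] = Var + (mean)², giving I: 56.18; II: 47.9433; III: 9.49; IV: 14.1233.
Overall E[X²] = 0.2·56.18 + 0.4·47.9433 + 0.2·9.49 + 0.2·14.1233 = 35.136.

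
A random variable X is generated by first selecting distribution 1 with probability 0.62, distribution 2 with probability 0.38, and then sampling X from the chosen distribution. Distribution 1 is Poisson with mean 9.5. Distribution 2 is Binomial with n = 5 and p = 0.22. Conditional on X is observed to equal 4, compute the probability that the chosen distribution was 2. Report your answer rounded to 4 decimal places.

0.1806

Likelihoods P(X=4 | ·): 1: 0.025403; 2: 0.00913598.
Posterior ∝ prior × likelihood. Numerator for 2: 0.38·0.00913598 = 0.00347167.
Normalizing constant: 0.62·0.025403 + 0.38·0.00913598 = 0.0192216.
P(2 | observation) = 0.00347167 / 0.0192216 = 0.180614.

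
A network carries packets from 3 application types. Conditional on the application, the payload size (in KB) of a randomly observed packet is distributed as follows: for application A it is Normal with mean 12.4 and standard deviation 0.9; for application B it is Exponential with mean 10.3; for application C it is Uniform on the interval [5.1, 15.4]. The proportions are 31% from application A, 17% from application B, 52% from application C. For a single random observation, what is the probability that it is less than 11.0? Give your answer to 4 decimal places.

Conditional on each application, P(X < 11.0): A: 0.0599069; B: 0.656291; C: 0.572816.
By total probability, P(X < 11.0) = 0.31·0.0599069 + 0.17·0.656291 + 0.52·0.572816 = 0.428005.

0.4280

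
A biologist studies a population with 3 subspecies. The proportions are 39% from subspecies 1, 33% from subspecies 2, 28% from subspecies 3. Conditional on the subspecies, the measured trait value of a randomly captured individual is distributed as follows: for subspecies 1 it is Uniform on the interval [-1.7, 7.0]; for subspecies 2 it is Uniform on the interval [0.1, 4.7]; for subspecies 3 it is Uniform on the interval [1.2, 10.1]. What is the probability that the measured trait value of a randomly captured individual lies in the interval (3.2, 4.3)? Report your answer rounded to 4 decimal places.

Conditional on each subspecies, P(3.2 < X < 4.3): 1: 0.126437; 2: 0.23913; 3: 0.123596.
By total probability, P(3.2 < X < 4.3) = 0.39·0.126437 + 0.33·0.23913 + 0.28·0.123596 = 0.16283.

0.1628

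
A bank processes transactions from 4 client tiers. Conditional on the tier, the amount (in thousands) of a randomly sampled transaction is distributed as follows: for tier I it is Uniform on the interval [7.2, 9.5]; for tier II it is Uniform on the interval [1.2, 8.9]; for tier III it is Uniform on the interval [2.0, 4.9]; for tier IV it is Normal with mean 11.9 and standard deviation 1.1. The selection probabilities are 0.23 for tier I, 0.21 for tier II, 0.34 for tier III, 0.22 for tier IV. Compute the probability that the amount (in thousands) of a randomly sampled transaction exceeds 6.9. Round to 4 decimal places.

Conditional on each tier, P(X > 6.9): I: 1; II: 0.25974; III: 0; IV: 0.999997.
By total probability, P(X > 6.9) = 0.23·1 + 0.21·0.25974 + 0.34·0 + 0.22·0.999997 = 0.504545.

0.5045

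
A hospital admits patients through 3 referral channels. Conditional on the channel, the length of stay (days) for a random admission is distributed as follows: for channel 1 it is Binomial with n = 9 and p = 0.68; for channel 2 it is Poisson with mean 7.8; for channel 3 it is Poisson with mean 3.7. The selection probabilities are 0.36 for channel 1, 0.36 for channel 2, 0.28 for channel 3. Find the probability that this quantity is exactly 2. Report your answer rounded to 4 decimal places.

0.0539

Conditional on each channel, P(X = 2): 1: 0.00571966; 2: 0.0124641; 3: 0.169233.
By total probability, P(X = 2) = 0.36·0.00571966 + 0.36·0.0124641 + 0.28·0.169233 = 0.0539313.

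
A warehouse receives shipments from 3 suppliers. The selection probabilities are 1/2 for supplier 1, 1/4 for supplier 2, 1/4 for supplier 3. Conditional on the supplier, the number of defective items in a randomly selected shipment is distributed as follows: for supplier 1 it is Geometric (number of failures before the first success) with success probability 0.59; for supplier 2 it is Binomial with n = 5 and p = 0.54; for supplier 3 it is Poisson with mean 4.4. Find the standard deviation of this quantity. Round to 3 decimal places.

Per component, 1: μ=0.694915, E[X²]=1.66073; 2: μ=2.7, E[X²]=8.532; 3: μ=4.4, E[X²]=23.76.
E[X] = 0.5·0.694915 + 0.25·2.7 + 0.25·4.4 = 2.12246.
E[X²] = 0.5·1.66073 + 0.25·8.532 + 0.25·23.76 = 8.90336.
Var(X) = E[X²] − (E[X])² = 8.90336 − 4.50483 = 4.39854.
SD(X) = √4.39854 = 2.09727.

2.097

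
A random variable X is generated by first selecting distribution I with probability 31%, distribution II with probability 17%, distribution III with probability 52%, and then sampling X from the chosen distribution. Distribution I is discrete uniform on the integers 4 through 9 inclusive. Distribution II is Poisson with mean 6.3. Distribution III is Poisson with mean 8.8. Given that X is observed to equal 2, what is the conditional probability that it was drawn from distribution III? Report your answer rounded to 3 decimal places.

Likelihoods P(X=2 | ·): I: 0; II: 0.0364415; III: 0.00583638.
Posterior ∝ prior × likelihood. Numerator for III: 0.52·0.00583638 = 0.00303492.
Normalizing constant: 0.31·0 + 0.17·0.0364415 + 0.52·0.00583638 = 0.00922997.
P(III | observation) = 0.00303492 / 0.00922997 = 0.328811.

0.329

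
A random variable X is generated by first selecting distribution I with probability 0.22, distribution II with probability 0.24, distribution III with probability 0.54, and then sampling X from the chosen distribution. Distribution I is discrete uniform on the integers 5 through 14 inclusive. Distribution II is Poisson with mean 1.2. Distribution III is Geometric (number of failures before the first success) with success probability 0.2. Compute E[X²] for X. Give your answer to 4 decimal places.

41.7436

For each component E[X²] = Var + (mean)², giving I: 98.5; II: 2.64; III: 36.
Overall E[X²] = 0.22·98.5 + 0.24·2.64 + 0.54·36 = 41.7436.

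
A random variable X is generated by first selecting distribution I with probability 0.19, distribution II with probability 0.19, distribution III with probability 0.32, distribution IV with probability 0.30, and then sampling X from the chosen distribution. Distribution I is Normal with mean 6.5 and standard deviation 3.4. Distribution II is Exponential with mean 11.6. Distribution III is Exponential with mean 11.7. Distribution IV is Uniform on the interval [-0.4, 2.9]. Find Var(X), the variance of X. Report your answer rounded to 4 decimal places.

Per component, I: μ=6.5, E[X²]=53.81; II: μ=11.6, E[X²]=269.12; III: μ=11.7, E[X²]=273.78; IV: μ=1.25, E[X²]=2.47.
E[X] = 0.19·6.5 + 0.19·11.6 + 0.32·11.7 + 0.3·1.25 = 7.558.
E[X²] = 0.19·53.81 + 0.19·269.12 + 0.32·273.78 + 0.3·2.47 = 149.707.
Var(X) = E[X²] − (E[X])² = 149.707 − 57.1234 = 92.5839.

92.5839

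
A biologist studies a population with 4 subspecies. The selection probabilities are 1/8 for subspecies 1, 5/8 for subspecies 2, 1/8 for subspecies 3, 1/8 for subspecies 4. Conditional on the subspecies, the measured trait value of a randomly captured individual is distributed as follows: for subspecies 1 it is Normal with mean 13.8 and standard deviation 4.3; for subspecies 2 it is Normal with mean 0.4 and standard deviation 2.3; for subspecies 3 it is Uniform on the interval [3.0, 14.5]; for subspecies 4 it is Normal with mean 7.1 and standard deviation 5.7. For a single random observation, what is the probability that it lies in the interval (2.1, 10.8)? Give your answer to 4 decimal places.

Conditional on each subspecies, P(2.1 < X < 10.8): 1: 0.239435; 2: 0.229911; 3: 0.678261; 4: 0.55168.
By total probability, P(2.1 < X < 10.8) = 0.125·0.239435 + 0.625·0.229911 + 0.125·0.678261 + 0.125·0.55168 = 0.327366.

0.3274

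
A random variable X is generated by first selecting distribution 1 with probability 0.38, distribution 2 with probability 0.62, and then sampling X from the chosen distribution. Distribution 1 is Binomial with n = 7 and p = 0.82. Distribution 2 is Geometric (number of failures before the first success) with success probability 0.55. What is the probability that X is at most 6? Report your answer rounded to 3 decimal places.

0.903

Conditional on each component, P(X ≤ 6): 1: 0.750715; 2: 0.996263.
By total probability, P(X ≤ 6) = 0.38·0.750715 + 0.62·0.996263 = 0.902955.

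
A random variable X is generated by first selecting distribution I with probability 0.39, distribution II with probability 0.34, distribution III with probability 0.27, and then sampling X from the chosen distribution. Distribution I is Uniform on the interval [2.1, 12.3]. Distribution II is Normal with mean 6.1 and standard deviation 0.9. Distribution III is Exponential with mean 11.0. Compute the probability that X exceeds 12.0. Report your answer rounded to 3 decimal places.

Conditional on each component, P(X > 12.0): I: 0.0294118; II: 2.77176e-11; III: 0.335911.
By total probability, P(X > 12.0) = 0.39·0.0294118 + 0.34·2.77176e-11 + 0.27·0.335911 = 0.102167.

0.102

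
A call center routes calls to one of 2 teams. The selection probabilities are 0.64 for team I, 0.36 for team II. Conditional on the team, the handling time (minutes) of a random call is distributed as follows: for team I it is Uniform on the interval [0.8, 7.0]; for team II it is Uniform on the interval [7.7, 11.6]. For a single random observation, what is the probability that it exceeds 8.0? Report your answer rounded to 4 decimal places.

0.3323

Conditional on each team, P(X > 8.0): I: 0; II: 0.923077.
By total probability, P(X > 8.0) = 0.64·0 + 0.36·0.923077 = 0.332308.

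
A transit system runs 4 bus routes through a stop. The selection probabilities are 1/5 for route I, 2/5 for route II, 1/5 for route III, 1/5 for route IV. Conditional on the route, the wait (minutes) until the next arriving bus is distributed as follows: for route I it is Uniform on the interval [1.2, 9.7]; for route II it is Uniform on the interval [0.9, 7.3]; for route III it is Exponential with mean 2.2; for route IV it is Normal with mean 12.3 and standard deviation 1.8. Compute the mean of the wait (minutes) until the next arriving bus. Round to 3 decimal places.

Component means — I: 5.45; II: 4.1; III: 2.2; IV: 12.3.
E[X] = 0.2·5.45 + 0.4·4.1 + 0.2·2.2 + 0.2·12.3 = 5.63.

5.630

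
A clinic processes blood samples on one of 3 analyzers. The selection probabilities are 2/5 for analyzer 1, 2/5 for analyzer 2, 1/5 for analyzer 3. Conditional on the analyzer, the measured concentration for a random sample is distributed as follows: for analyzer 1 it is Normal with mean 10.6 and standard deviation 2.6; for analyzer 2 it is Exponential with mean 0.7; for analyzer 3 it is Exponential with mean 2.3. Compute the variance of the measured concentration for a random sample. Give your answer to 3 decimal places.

25.356

Per component, 1: μ=10.6, E[X²]=119.12; 2: μ=0.7, E[X²]=0.98; 3: μ=2.3, E[X²]=10.58.
E[X] = 0.4·10.6 + 0.4·0.7 + 0.2·2.3 = 4.98.
E[X²] = 0.4·119.12 + 0.4·0.98 + 0.2·10.58 = 50.156.
Var(X) = E[X²] − (E[X])² = 50.156 − 24.8004 = 25.3556.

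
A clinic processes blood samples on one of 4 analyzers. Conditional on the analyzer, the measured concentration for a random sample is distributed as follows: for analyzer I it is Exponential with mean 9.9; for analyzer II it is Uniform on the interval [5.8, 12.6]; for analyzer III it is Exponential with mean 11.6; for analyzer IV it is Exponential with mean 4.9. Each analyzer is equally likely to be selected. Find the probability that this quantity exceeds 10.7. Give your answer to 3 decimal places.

Conditional on each analyzer, P(X > 10.7): I: 0.339321; II: 0.279412; III: 0.397558; IV: 0.112627.
By total probability, P(X > 10.7) = 0.25·0.339321 + 0.25·0.279412 + 0.25·0.397558 + 0.25·0.112627 = 0.28223.

0.282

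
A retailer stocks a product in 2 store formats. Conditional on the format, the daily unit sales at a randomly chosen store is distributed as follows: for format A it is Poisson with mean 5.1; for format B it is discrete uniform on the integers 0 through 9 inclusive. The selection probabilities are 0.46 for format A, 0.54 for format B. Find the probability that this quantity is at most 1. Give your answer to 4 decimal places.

0.1251

Conditional on each format, P(X ≤ 1): A: 0.0371902; B: 0.2.
By total probability, P(X ≤ 1) = 0.46·0.0371902 + 0.54·0.2 = 0.125107.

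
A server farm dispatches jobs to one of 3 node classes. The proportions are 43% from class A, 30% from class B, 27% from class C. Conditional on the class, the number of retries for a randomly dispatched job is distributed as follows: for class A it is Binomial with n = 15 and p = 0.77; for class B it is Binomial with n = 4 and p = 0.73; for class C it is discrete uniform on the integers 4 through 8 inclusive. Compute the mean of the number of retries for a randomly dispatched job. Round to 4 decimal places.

7.4625

Component means — A: 11.55; B: 2.92; C: 6.
E[X] = 0.43·11.55 + 0.3·2.92 + 0.27·6 = 7.4625.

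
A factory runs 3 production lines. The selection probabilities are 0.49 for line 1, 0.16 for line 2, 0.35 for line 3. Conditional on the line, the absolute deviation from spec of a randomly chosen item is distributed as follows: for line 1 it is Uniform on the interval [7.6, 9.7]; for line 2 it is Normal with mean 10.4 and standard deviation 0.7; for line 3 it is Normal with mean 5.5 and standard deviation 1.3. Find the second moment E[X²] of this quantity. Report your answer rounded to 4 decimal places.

For each component E[X²] = Var + (mean)², giving 1: 75.19; 2: 108.65; 3: 31.94.
Overall E[X²] = 0.49·75.19 + 0.16·108.65 + 0.35·31.94 = 65.4061.

65.4061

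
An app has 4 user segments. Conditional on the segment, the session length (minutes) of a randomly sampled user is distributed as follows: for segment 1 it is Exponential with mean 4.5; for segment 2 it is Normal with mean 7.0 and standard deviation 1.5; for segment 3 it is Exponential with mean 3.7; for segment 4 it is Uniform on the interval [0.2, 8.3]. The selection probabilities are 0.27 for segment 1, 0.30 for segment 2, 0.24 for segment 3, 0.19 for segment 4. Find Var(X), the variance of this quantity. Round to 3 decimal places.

Per component, 1: μ=4.5, E[X²]=40.5; 2: μ=7, E[X²]=51.25; 3: μ=3.7, E[X²]=27.38; 4: μ=4.25, E[X²]=23.53.
E[X] = 0.27·4.5 + 0.3·7 + 0.24·3.7 + 0.19·4.25 = 5.0105.
E[X²] = 0.27·40.5 + 0.3·51.25 + 0.24·27.38 + 0.19·23.53 = 37.3519.
Var(X) = E[X²] − (E[X])² = 37.3519 − 25.1051 = 12.2468.

12.247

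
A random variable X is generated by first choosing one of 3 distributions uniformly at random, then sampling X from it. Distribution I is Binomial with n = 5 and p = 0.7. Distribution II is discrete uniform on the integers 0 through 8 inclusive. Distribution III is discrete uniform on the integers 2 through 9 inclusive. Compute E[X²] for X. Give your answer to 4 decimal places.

For each component E[X²] = Var + (mean)², giving I: 13.3; II: 22.6667; III: 35.5.
Overall E[X²] = 0.333333·13.3 + 0.333333·22.6667 + 0.333333·35.5 = 23.8222.

23.8222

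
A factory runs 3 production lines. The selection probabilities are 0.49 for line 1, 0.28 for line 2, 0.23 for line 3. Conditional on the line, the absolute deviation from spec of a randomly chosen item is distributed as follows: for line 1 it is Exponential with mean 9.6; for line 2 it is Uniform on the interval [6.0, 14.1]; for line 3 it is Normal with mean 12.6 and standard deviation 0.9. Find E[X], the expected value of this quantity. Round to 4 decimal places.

10.4160

Component means — 1: 9.6; 2: 10.05; 3: 12.6.
E[X] = 0.49·9.6 + 0.28·10.05 + 0.23·12.6 = 10.416.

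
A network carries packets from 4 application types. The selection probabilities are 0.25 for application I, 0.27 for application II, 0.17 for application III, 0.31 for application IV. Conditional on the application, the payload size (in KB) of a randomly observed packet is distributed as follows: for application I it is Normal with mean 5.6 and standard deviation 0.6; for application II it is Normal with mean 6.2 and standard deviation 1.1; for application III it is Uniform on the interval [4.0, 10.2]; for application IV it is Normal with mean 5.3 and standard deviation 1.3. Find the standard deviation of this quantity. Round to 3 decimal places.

1.374

Per component, I: μ=5.6, E[X²]=31.72; II: μ=6.2, E[X²]=39.65; III: μ=7.1, E[X²]=53.6133; IV: μ=5.3, E[X²]=29.78.
E[X] = 0.25·5.6 + 0.27·6.2 + 0.17·7.1 + 0.31·5.3 = 5.924.
E[X²] = 0.25·31.72 + 0.27·39.65 + 0.17·53.6133 + 0.31·29.78 = 36.9816.
Var(X) = E[X²] − (E[X])² = 36.9816 − 35.0938 = 1.88779.
SD(X) = √1.88779 = 1.37397.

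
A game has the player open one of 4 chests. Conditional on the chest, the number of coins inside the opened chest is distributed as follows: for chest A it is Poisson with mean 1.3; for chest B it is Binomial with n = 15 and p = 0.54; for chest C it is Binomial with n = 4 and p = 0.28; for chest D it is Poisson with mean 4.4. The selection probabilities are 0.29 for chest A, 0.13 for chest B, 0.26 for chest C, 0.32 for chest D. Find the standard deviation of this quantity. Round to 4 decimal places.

Per component, A: μ=1.3, E[X²]=2.99; B: μ=8.1, E[X²]=69.336; C: μ=1.12, E[X²]=2.0608; D: μ=4.4, E[X²]=23.76.
E[X] = 0.29·1.3 + 0.13·8.1 + 0.26·1.12 + 0.32·4.4 = 3.1292.
E[X²] = 0.29·2.99 + 0.13·69.336 + 0.26·2.0608 + 0.32·23.76 = 18.0198.
Var(X) = E[X²] − (E[X])² = 18.0198 − 9.79189 = 8.2279.
SD(X) = √8.2279 = 2.86843.

2.8684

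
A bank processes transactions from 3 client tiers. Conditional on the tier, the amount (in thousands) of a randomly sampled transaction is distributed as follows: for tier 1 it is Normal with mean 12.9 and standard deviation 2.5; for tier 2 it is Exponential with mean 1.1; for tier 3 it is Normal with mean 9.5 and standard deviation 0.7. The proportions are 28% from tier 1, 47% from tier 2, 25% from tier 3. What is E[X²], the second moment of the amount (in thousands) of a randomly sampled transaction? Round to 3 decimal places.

72.167

For each component E[X²] = Var + (mean)², giving 1: 172.66; 2: 2.42; 3: 90.74.
Overall E[X²] = 0.28·172.66 + 0.47·2.42 + 0.25·90.74 = 72.1672.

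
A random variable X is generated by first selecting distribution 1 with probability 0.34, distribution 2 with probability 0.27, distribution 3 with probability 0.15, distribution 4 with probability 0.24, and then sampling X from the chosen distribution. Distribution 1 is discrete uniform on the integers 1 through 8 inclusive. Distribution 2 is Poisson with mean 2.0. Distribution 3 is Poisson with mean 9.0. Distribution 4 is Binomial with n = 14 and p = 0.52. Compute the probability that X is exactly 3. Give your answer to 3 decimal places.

Conditional on each component, P(X = 3): 1: 0.125; 2: 0.180447; 3: 0.0149943; 4: 0.0159502.
By total probability, P(X = 3) = 0.34·0.125 + 0.27·0.180447 + 0.15·0.0149943 + 0.24·0.0159502 = 0.0972979.

0.097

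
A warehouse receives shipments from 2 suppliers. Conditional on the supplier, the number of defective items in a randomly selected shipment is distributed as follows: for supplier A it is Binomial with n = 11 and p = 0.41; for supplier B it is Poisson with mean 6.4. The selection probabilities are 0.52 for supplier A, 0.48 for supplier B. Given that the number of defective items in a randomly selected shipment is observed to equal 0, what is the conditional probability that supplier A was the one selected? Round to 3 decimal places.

0.663

Likelihoods P(X=0 | ·): A: 0.00301559; B: 0.00166156.
Posterior ∝ prior × likelihood. Numerator for A: 0.52·0.00301559 = 0.00156811.
Normalizing constant: 0.52·0.00301559 + 0.48·0.00166156 = 0.00236565.
P(A | observation) = 0.00156811 / 0.00236565 = 0.662864.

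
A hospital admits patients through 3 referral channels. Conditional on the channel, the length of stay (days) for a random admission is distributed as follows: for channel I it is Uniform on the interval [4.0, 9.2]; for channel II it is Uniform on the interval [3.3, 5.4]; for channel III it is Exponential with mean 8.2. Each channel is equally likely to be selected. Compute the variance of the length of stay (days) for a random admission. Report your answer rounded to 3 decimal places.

25.781

Per component, I: μ=6.6, E[X²]=45.8133; II: μ=4.35, E[X²]=19.29; III: μ=8.2, E[X²]=134.48.
E[X] = 0.333333·6.6 + 0.333333·4.35 + 0.333333·8.2 = 6.38333.
E[X²] = 0.333333·45.8133 + 0.333333·19.29 + 0.333333·134.48 = 66.5278.
Var(X) = E[X²] − (E[X])² = 66.5278 − 40.7469 = 25.7808.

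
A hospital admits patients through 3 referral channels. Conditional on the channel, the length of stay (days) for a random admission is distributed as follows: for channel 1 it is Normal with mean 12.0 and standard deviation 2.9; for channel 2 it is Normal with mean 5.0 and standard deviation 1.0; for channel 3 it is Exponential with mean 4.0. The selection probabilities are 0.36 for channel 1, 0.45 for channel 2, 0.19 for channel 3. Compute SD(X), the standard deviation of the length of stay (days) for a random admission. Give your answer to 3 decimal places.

Per component, 1: μ=12, E[X²]=152.41; 2: μ=5, E[X²]=26; 3: μ=4, E[X²]=32.
E[X] = 0.36·12 + 0.45·5 + 0.19·4 = 7.33.
E[X²] = 0.36·152.41 + 0.45·26 + 0.19·32 = 72.6476.
Var(X) = E[X²] − (E[X])² = 72.6476 − 53.7289 = 18.9187.
SD(X) = √18.9187 = 4.34956.

4.350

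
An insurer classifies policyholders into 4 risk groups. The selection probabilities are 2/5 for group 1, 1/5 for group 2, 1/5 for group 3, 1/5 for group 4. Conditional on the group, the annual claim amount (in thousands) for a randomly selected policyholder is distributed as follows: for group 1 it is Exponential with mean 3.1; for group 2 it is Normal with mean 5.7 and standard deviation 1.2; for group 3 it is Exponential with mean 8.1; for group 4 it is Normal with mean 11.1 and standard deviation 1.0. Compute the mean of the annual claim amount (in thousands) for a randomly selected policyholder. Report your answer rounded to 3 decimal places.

Component means — 1: 3.1; 2: 5.7; 3: 8.1; 4: 11.1.
E[X] = 0.4·3.1 + 0.2·5.7 + 0.2·8.1 + 0.2·11.1 = 6.22.

6.220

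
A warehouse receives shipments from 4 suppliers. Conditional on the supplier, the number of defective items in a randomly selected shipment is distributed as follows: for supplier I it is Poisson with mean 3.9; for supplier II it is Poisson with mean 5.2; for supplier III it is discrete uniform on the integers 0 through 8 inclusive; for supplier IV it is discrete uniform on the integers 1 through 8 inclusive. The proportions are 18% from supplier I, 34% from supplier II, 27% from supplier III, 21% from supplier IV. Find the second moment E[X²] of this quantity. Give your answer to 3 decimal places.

25.876

For each component E[X²] = Var + (mean)², giving I: 19.11; II: 32.24; III: 22.6667; IV: 25.5.
Overall E[X²] = 0.18·19.11 + 0.34·32.24 + 0.27·22.6667 + 0.21·25.5 = 25.8764.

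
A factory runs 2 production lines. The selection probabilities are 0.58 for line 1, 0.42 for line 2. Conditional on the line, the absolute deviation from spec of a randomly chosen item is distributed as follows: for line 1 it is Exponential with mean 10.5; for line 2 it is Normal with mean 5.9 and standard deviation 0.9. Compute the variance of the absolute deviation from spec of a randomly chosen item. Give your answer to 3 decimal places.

Per component, 1: μ=10.5, E[X²]=220.5; 2: μ=5.9, E[X²]=35.62.
E[X] = 0.58·10.5 + 0.42·5.9 = 8.568.
E[X²] = 0.58·220.5 + 0.42·35.62 = 142.85.
Var(X) = E[X²] − (E[X])² = 142.85 − 73.4106 = 69.4398.

69.440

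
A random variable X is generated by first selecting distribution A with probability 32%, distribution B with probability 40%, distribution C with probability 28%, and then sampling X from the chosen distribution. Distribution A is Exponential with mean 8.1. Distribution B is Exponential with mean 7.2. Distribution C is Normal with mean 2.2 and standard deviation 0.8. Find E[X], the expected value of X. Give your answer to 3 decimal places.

6.088

Component means — A: 8.1; B: 7.2; C: 2.2.
E[X] = 0.32·8.1 + 0.4·7.2 + 0.28·2.2 = 6.088.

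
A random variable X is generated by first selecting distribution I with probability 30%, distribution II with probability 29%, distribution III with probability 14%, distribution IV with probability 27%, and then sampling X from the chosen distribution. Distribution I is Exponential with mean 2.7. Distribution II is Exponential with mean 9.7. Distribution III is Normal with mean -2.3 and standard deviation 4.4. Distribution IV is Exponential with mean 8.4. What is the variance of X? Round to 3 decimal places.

Per component, I: μ=2.7, E[X²]=14.58; II: μ=9.7, E[X²]=188.18; III: μ=-2.3, E[X²]=24.65; IV: μ=8.4, E[X²]=141.12.
E[X] = 0.3·2.7 + 0.29·9.7 + 0.14·-2.3 + 0.27·8.4 = 5.569.
E[X²] = 0.3·14.58 + 0.29·188.18 + 0.14·24.65 + 0.27·141.12 = 100.5.
Var(X) = E[X²] − (E[X])² = 100.5 − 31.0138 = 69.4858.

69.486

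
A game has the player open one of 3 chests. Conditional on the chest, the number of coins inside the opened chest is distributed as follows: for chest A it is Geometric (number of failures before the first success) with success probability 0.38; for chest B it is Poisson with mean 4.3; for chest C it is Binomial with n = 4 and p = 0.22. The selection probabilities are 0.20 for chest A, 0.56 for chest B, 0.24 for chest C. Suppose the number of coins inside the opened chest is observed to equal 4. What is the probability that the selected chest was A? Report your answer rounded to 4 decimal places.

0.0936

Likelihoods P(X=4 | ·): A: 0.0561501; B: 0.193284; C: 0.00234256.
Posterior ∝ prior × likelihood. Numerator for A: 0.2·0.0561501 = 0.01123.
Normalizing constant: 0.2·0.0561501 + 0.56·0.193284 + 0.24·0.00234256 = 0.120031.
P(A | observation) = 0.01123 / 0.120031 = 0.093559.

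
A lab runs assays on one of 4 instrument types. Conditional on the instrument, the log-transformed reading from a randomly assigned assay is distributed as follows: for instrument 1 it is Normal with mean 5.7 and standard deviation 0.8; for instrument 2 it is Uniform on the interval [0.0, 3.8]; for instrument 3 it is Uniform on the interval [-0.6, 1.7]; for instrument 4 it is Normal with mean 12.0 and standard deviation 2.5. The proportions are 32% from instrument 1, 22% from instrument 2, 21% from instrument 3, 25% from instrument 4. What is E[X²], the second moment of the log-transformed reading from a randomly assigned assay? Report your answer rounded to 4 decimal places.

For each component E[X²] = Var + (mean)², giving 1: 33.13; 2: 4.81333; 3: 0.743333; 4: 150.25.
Overall E[X²] = 0.32·33.13 + 0.22·4.81333 + 0.21·0.743333 + 0.25·150.25 = 49.3791.

49.3791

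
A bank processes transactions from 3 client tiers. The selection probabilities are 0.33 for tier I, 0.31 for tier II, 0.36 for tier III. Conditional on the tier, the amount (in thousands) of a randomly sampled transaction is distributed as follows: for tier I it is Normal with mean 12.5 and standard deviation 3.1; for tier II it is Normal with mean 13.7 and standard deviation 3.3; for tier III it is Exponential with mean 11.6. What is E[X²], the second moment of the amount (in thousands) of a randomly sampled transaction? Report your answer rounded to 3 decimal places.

213.177

For each component E[X²] = Var + (mean)², giving I: 165.86; II: 198.58; III: 269.12.
Overall E[X²] = 0.33·165.86 + 0.31·198.58 + 0.36·269.12 = 213.177.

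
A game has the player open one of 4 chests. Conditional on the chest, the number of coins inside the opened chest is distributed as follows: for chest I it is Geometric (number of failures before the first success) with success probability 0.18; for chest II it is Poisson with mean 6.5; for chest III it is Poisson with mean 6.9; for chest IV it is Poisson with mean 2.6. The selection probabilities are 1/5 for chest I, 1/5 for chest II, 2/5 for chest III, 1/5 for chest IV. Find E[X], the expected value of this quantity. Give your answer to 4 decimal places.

Component means — I: 4.55556; II: 6.5; III: 6.9; IV: 2.6.
E[X] = 0.2·4.55556 + 0.2·6.5 + 0.4·6.9 + 0.2·2.6 = 5.49111.

5.4911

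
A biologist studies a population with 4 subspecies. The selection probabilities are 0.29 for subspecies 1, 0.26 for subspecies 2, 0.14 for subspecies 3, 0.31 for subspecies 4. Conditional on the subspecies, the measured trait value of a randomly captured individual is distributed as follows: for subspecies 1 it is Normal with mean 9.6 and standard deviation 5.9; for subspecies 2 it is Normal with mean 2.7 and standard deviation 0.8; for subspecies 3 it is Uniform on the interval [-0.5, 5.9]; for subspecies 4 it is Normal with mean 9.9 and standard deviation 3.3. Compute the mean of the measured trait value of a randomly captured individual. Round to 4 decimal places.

6.9330

Component means — 1: 9.6; 2: 2.7; 3: 2.7; 4: 9.9.
E[X] = 0.29·9.6 + 0.26·2.7 + 0.14·2.7 + 0.31·9.9 = 6.933.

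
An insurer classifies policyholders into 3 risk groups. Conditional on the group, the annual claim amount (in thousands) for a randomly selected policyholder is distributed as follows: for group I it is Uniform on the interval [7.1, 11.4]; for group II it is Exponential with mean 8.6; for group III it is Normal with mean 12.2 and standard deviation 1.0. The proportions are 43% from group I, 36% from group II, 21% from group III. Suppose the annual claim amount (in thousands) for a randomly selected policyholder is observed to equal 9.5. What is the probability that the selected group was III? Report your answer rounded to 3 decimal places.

Likelihoods f(9.5 | ·): I: 0.232558; II: 0.0385263; III: 0.0104209.
Posterior ∝ prior × likelihood. Numerator for III: 0.21·0.0104209 = 0.0021884.
Normalizing constant: 0.43·0.232558 + 0.36·0.0385263 + 0.21·0.0104209 = 0.116058.
P(III | observation) = 0.0021884 / 0.116058 = 0.0188561.

0.019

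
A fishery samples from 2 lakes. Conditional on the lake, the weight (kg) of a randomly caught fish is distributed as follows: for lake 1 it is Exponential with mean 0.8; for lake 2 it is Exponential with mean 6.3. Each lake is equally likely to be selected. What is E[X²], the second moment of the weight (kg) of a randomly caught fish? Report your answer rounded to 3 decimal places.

For each component E[X²] = Var + (mean)², giving 1: 1.28; 2: 79.38.
Overall E[X²] = 0.5·1.28 + 0.5·79.38 = 40.33.

40.330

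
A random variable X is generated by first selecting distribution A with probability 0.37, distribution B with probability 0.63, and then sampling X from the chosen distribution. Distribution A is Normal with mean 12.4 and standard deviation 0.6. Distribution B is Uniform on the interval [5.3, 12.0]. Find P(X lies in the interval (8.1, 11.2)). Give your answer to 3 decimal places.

Conditional on each component, P(8.1 < X < 11.2): A: 0.0227501; B: 0.462687.
By total probability, P(8.1 < X < 11.2) = 0.37·0.0227501 + 0.63·0.462687 = 0.29991.

0.300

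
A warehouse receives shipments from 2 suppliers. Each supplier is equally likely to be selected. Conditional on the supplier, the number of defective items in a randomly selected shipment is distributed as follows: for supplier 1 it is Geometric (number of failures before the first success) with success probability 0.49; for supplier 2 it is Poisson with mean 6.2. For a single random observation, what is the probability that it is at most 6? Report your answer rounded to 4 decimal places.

Conditional on each supplier, P(X ≤ 6): 1: 0.991026; 2: 0.574213.
By total probability, P(X ≤ 6) = 0.5·0.991026 + 0.5·0.574213 = 0.78262.

0.7826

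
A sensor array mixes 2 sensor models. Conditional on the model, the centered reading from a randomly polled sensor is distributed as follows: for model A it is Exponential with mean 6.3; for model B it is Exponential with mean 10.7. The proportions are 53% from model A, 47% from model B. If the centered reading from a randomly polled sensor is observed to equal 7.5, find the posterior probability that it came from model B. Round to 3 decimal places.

0.460

Likelihoods f(7.5 | ·): A: 0.0482661; B: 0.0463665.
Posterior ∝ prior × likelihood. Numerator for B: 0.47·0.0463665 = 0.0217922.
Normalizing constant: 0.53·0.0482661 + 0.47·0.0463665 = 0.0473733.
P(B | observation) = 0.0217922 / 0.0473733 = 0.460011.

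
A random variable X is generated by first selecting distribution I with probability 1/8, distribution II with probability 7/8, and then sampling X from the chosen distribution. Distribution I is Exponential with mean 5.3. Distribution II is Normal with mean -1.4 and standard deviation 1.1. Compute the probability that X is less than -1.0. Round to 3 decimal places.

Conditional on each component, P(X < -1.0): I: 0; II: 0.641935.
By total probability, P(X < -1.0) = 0.125·0 + 0.875·0.641935 = 0.561693.

0.562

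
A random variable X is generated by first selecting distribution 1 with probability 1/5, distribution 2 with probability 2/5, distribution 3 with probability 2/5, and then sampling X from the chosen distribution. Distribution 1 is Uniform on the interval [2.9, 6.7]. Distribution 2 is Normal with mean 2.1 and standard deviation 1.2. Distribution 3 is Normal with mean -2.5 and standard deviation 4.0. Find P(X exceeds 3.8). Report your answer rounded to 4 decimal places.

0.2070

Conditional on each component, P(X > 3.8): 1: 0.763158; 2: 0.0782902; 3: 0.0576282.
By total probability, P(X > 3.8) = 0.2·0.763158 + 0.4·0.0782902 + 0.4·0.0576282 = 0.206999.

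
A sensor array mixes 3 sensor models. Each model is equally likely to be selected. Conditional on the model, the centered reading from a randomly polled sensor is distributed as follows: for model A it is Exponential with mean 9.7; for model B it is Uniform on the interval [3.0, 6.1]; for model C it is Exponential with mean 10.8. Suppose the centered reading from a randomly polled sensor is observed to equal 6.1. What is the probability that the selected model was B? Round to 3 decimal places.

0.750

Likelihoods f(6.1 | ·): A: 0.0549687; B: 0.322581; C: 0.0526357.
Posterior ∝ prior × likelihood. Numerator for B: 0.333333·0.322581 = 0.107527.
Normalizing constant: 0.333333·0.0549687 + 0.333333·0.322581 + 0.333333·0.0526357 = 0.143395.
P(B | observation) = 0.107527 / 0.143395 = 0.749865.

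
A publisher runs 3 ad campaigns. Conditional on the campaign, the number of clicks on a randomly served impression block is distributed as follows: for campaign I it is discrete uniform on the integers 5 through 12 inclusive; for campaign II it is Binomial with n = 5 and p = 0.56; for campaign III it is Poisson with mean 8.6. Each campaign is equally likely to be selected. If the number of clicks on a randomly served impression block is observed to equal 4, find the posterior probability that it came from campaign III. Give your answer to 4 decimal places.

0.1624

Likelihoods P(X=4 | ·): I: 0; II: 0.216359; III: 0.0419614.
Posterior ∝ prior × likelihood. Numerator for III: 0.333333·0.0419614 = 0.0139871.
Normalizing constant: 0.333333·0 + 0.333333·0.216359 + 0.333333·0.0419614 = 0.0861068.
P(III | observation) = 0.0139871 / 0.0861068 = 0.162439.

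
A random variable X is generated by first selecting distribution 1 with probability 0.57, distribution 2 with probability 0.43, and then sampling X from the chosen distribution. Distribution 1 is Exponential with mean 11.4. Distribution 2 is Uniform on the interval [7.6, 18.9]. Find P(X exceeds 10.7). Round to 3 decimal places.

0.535

Conditional on each component, P(X > 10.7): 1: 0.391176; 2: 0.725664.
By total probability, P(X > 10.7) = 0.57·0.391176 + 0.43·0.725664 = 0.535006.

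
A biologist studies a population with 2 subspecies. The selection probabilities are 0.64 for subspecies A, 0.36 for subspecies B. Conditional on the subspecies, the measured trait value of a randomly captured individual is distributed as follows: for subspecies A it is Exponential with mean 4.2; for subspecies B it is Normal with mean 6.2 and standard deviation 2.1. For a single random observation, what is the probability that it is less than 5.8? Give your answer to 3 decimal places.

Conditional on each subspecies, P(X < 5.8): A: 0.748661; B: 0.424468.
By total probability, P(X < 5.8) = 0.64·0.748661 + 0.36·0.424468 = 0.631951.

0.632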